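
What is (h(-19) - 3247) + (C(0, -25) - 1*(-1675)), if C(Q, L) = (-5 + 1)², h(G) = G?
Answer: -1575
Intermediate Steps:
C(Q, L) = 16 (C(Q, L) = (-4)² = 16)
(h(-19) - 3247) + (C(0, -25) - 1*(-1675)) = (-19 - 3247) + (16 - 1*(-1675)) = -3266 + (16 + 1675) = -3266 + 1691 = -1575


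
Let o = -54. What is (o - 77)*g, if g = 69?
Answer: -9039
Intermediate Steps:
(o - 77)*g = (-54 - 77)*69 = -131*69 = -9039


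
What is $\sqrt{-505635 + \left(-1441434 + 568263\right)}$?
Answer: $i \sqrt{1378806} \approx 1174.2 i$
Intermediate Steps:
$\sqrt{-505635 + \left(-1441434 + 568263\right)} = \sqrt{-505635 - 873171} = \sqrt{-1378806} = i \sqrt{1378806}$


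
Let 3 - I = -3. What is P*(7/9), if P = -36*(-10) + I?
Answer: 854/3 ≈ 284.67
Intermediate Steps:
I = 6 (I = 3 - 1*(-3) = 3 + 3 = 6)
P = 366 (P = -36*(-10) + 6 = 360 + 6 = 366)
P*(7/9) = 366*(7/9) = 854/3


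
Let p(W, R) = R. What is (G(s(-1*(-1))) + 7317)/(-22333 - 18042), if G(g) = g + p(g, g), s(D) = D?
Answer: -7319/40375 ≈ -0.18128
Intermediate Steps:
G(g) = 2*g (G(g) = g + g = 2*g)
(G(s(-1*(-1))) + 7317)/(-22333 - 18042) = (2*(-1*(-1)) + 7317)/(-22333 - 18042) = (2*1 + 7317)/(-40375) = (2 + 7317)*(-1/40375) = 7319*(-1/40375) = -7319/40375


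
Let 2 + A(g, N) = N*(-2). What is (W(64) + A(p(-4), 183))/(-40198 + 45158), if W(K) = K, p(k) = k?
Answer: -19/310 ≈ -0.061290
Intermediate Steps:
A(g, N) = -2 - 2*N (A(g, N) = -2 + N*(-2) = -2 - 2*N)
(W(64) + A(p(-4), 183))/(-40198 + 45158) = (64 + (-2 - 2*183))/(-40198 + 45158) = (64 + (-2 - 366))/4960 = (64 - 368)*(1/4960) = -304*1/4960 = -19/310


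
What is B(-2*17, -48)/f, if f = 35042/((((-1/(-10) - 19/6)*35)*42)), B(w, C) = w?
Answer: 10948/2503 ≈ 4.3739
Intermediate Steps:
f = -2503/322 (f = 35042/((((-1*(-⅒) - 19*⅙)*35)*42)) = 35042/((((⅒ - 19/6)*35)*42)) = 35042/((-46/15*35*42)) = 35042/((-322/3*42)) = 35042/(-4508) = 35042*(-1/4508) = -2503/322 ≈ -7.7733)
B(-2*17, -48)/f = (-2*17)/(-2503/322) = -34*(-322/2503) = 10948/2503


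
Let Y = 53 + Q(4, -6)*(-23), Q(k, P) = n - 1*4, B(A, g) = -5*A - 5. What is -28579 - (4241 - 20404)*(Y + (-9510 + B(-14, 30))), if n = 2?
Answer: -151087977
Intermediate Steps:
B(A, g) = -5 - 5*A
Q(k, P) = -2 (Q(k, P) = 2 - 1*4 = 2 - 4 = -2)
Y = 99 (Y = 53 - 2*(-23) = 53 + 46 = 99)
-28579 - (4241 - 20404)*(Y + (-9510 + B(-14, 30))) = -28579 - (4241 - 20404)*(99 + (-9510 + (-5 - 5*(-14)))) = -28579 - (-16163)*(99 + (-9510 + (-5 + 70))) = -28579 - (-16163)*(99 + (-9510 + 65)) = -28579 - (-16163)*(99 - 9445) = -28579 - (-16163)*(-9346) = -28579 - 1*151059398 = -28579 - 151059398 = -151087977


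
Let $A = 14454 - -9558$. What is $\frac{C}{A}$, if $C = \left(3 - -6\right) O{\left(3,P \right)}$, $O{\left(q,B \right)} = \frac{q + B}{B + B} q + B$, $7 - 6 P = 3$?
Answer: $\frac{107}{32016} \approx 0.0033421$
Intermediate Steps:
$P = \frac{2}{3}$ ($P = \frac{7}{6} - \frac{1}{2} = \frac{2}{3} \approx 0.66667$)
$O{\left(q,B \right)} = B + \frac{q \left(B + q\right)}{2 B}$ ($O{\left(q,B \right)} = \frac{B + q}{2 B} q + B = \frac{q \left(B + q\right)}{2 B} + B = B + \frac{q \left(B + q\right)}{2 B}$)
$C = \frac{321}{4}$ ($C = \left(3 - -6\right) \left(\frac{2}{3} + \frac{1}{2} \cdot 3 + \frac{3^{2}}{2 \cdot \frac{2}{3}}\right) = \left(3 + 6\right) \left(\frac{2}{3} + \frac{3}{2} + \frac{1}{2} \cdot \frac{3}{2} \cdot 9\right) = 9 \left(\frac{2}{3} + \frac{3}{2} + \frac{27}{4}\right) = 9 \cdot \frac{107}{12} = \frac{321}{4} \approx 80.25$)
$A = 24012$ ($A = 14454 + 9558 = 24012$)
$\frac{C}{A} = \frac{321}{4 \cdot 24012} = \frac{321}{4} \cdot \frac{1}{24012} = \frac{107}{32016}$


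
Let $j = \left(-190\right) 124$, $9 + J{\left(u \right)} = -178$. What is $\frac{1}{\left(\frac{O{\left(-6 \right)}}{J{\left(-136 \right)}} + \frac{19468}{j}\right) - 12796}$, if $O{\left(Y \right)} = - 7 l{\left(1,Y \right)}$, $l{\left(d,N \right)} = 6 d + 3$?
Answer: $- \frac{35530}{454659269} \approx -7.8146 \cdot 10^{-5}$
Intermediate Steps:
$l{\left(d,N \right)} = 3 + 6 d$
$J{\left(u \right)} = -187$ ($J{\left(u \right)} = -9 - 178 = -187$)
$O{\left(Y \right)} = -63$ ($O{\left(Y \right)} = - 7 \left(3 + 6 \cdot 1\right) = - 7 \left(3 + 6\right) = \left(-7\right) 9 = -63$)
$j = -23560$
$\frac{1}{\left(\frac{O{\left(-6 \right)}}{J{\left(-136 \right)}} + \frac{19468}{j}\right) - 12796} = \frac{1}{\left(- \frac{63}{-187} + \frac{19468}{-23560}\right) - 12796} = \frac{1}{\left(\left(-63\right) \left(- \frac{1}{187}\right) + 19468 \left(- \frac{1}{23560}\right)\right) - 12796} = \frac{1}{\left(\frac{63}{187} - \frac{157}{190}\right) - 12796} = \frac{1}{- \frac{17389}{35530} - 12796} = \frac{1}{- \frac{454659269}{35530}} = - \frac{35530}{454659269}$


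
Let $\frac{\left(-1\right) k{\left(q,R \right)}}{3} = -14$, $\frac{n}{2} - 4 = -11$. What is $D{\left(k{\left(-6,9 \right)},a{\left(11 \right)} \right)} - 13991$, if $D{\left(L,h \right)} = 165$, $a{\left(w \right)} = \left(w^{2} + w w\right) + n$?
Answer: $-13826$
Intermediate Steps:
$n = -14$ ($n = 8 + 2 \left(-11\right) = 8 - 22 = -14$)
$k{\left(q,R \right)} = 42$ ($k{\left(q,R \right)} = \left(-3\right) \left(-14\right) = 42$)
$a{\left(w \right)} = -14 + 2 w^{2}$ ($a{\left(w \right)} = \left(w^{2} + w w\right) - 14 = \left(w^{2} + w^{2}\right) - 14 = 2 w^{2} - 14 = -14 + 2 w^{2}$)
$D{\left(k{\left(-6,9 \right)},a{\left(11 \right)} \right)} - 13991 = 165 - 13991 = -13826$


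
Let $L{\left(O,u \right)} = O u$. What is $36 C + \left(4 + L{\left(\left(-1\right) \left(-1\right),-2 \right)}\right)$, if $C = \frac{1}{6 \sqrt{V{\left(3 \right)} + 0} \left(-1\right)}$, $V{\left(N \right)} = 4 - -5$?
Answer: $0$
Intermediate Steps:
$V{\left(N \right)} = 9$ ($V{\left(N \right)} = 4 + 5 = 9$)
$C = - \frac{1}{18}$ ($C = \frac{1}{6 \sqrt{9 + 0} \left(-1\right)} = \frac{1}{6 \sqrt{9} \left(-1\right)} = \frac{1}{6 \cdot 3 \left(-1\right)} = \frac{1}{18 \left(-1\right)} = \frac{1}{-18} = - \frac{1}{18} \approx -0.055556$)
$36 C + \left(4 + L{\left(\left(-1\right) \left(-1\right),-2 \right)}\right) = 36 \left(- \frac{1}{18}\right) + \left(4 + \left(-1\right) \left(-1\right) \left(-2\right)\right) = -2 + \left(4 + 1 \left(-2\right)\right) = -2 + \left(4 - 2\right) = -2 + 2 = 0$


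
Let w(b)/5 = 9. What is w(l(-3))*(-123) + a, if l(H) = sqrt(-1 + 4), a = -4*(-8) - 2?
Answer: -5505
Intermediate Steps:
a = 30 (a = 32 - 2 = 30)
l(H) = sqrt(3)
w(b) = 45 (w(b) = 5*9 = 45)
w(l(-3))*(-123) + a = 45*(-123) + 30 = -5535 + 30 = -5505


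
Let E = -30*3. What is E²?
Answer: 8100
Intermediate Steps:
E = -90
E² = (-90)² = 8100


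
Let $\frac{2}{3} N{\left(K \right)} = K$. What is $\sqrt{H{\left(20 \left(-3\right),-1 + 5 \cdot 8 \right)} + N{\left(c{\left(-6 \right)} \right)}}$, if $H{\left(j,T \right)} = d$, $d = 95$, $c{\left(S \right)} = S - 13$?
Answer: $\frac{\sqrt{266}}{2} \approx 8.1548$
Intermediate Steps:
$c{\left(S \right)} = -13 + S$
$H{\left(j,T \right)} = 95$
$N{\left(K \right)} = \frac{3 K}{2}$
$\sqrt{H{\left(20 \left(-3\right),-1 + 5 \cdot 8 \right)} + N{\left(c{\left(-6 \right)} \right)}} = \sqrt{95 + \frac{3 \left(-13 - 6\right)}{2}} = \sqrt{95 + \frac{3}{2} \left(-19\right)} = \sqrt{95 - \frac{57}{2}} = \sqrt{\frac{133}{2}} = \frac{\sqrt{266}}{2}$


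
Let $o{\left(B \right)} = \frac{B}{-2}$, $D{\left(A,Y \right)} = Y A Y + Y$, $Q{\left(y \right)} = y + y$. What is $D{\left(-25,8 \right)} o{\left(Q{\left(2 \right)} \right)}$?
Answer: $3184$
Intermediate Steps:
$Q{\left(y \right)} = 2 y$
$D{\left(A,Y \right)} = Y + A Y^{2}$ ($D{\left(A,Y \right)} = A Y Y + Y = A Y^{2} + Y = Y + A Y^{2}$)
$o{\left(B \right)} = - \frac{B}{2}$ ($o{\left(B \right)} = B \left(- \frac{1}{2}\right) = - \frac{B}{2}$)
$D{\left(-25,8 \right)} o{\left(Q{\left(2 \right)} \right)} = 8 \left(1 - 200\right) \left(- \frac{2 \cdot 2}{2}\right) = 8 \left(1 - 200\right) \left(\left(- \frac{1}{2}\right) 4\right) = 8 \left(-199\right) \left(-2\right) = \left(-1592\right) \left(-2\right) = 3184$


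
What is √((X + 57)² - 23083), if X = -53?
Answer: 3*I*√2563 ≈ 151.88*I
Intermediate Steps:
√((X + 57)² - 23083) = √((-53 + 57)² - 23083) = √(4² - 23083) = √(16 - 23083) = √(-23067) = 3*I*√2563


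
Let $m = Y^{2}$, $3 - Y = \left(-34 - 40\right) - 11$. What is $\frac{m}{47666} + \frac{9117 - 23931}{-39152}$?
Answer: $\frac{252329303}{466554808} \approx 0.54084$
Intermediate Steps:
$Y = 88$ ($Y = 3 - \left(\left(-34 - 40\right) - 11\right) = 3 - \left(-74 - 11\right) = 3 - -85 = 3 + 85 = 88$)
$m = 7744$ ($m = 88^{2} = 7744$)
$\frac{m}{47666} + \frac{9117 - 23931}{-39152} = \frac{7744}{47666} + \frac{9117 - 23931}{-39152} = 7744 \cdot \frac{1}{47666} - - \frac{7407}{19576} = \frac{3872}{23833} + \frac{7407}{19576} = \frac{252329303}{466554808}$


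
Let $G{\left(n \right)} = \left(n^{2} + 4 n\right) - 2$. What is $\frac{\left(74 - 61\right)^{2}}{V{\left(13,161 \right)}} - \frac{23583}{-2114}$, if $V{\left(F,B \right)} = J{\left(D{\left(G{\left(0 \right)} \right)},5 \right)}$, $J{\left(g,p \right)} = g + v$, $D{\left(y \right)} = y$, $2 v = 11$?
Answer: $\frac{125659}{2114} \approx 59.441$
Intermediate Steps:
$v = \frac{11}{2}$ ($v = \frac{1}{2} \cdot 11 = \frac{11}{2} \approx 5.5$)
$G{\left(n \right)} = -2 + n^{2} + 4 n$
$J{\left(g,p \right)} = \frac{11}{2} + g$ ($J{\left(g,p \right)} = g + \frac{11}{2} = \frac{11}{2} + g$)
$V{\left(F,B \right)} = \frac{7}{2}$ ($V{\left(F,B \right)} = \frac{11}{2} + \left(-2 + 0^{2} + 4 \cdot 0\right) = \frac{11}{2} + \left(-2 + 0 + 0\right) = \frac{11}{2} - 2 = \frac{7}{2}$)
$\frac{\left(74 - 61\right)^{2}}{V{\left(13,161 \right)}} - \frac{23583}{-2114} = \frac{\left(74 - 61\right)^{2}}{\frac{7}{2}} - \frac{23583}{-2114} = 13^{2} \cdot \frac{2}{7} - - \frac{3369}{302} = 169 \cdot \frac{2}{7} + \frac{3369}{302} = \frac{338}{7} + \frac{3369}{302} = \frac{125659}{2114}$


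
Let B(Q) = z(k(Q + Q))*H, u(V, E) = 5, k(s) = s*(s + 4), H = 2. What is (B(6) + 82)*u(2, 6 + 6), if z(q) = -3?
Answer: 380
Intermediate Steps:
k(s) = s*(4 + s)
B(Q) = -6 (B(Q) = -3*2 = -6)
(B(6) + 82)*u(2, 6 + 6) = (-6 + 82)*5 = 76*5 = 380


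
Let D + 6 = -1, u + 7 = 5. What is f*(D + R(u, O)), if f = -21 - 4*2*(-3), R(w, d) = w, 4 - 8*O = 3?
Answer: -27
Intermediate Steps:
O = ⅛ (O = ½ - ⅛*3 = ½ - 3/8 = ⅛ ≈ 0.12500)
u = -2 (u = -7 + 5 = -2)
D = -7 (D = -6 - 1 = -7)
f = 3 (f = -21 - 8*(-3) = -21 + 24 = 3)
f*(D + R(u, O)) = 3*(-7 - 2) = 3*(-9) = -27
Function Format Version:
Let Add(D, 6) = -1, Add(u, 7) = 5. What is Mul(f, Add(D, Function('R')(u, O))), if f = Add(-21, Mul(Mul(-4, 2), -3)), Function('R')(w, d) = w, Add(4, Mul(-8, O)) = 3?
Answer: -27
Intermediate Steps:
O = Rational(1, 8) (O = Add(Rational(1, 2), Mul(Rational(-1, 8), 3)) = Add(Rational(1, 2), Rational(-3, 8)) = Rational(1, 8) ≈ 0.12500)
u = -2 (u = Add(-7, 5) = -2)
D = -7 (D = Add(-6, -1) = -7)
f = 3 (f = Add(-21, Mul(-8, -3)) = Add(-21, 24) = 3)
Mul(f, Add(D, Function('R')(u, O))) = Mul(3, Add(-7, -2)) = Mul(3, -9) = -27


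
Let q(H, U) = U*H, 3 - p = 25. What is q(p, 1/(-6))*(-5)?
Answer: -55/3 ≈ -18.333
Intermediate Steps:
p = -22 (p = 3 - 1*25 = 3 - 25 = -22)
q(H, U) = H*U
q(p, 1/(-6))*(-5) = -22/(-6)*(-5) = -22*(-⅙)*(-5) = (11/3)*(-5) = -55/3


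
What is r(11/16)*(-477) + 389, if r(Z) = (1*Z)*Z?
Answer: 41867/256 ≈ 163.54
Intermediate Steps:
r(Z) = Z² (r(Z) = Z*Z = Z²)
r(11/16)*(-477) + 389 = (11/16)²*(-477) + 389 = (121/256)*(-477) + 389 = -57717/256 + 389 = 41867/256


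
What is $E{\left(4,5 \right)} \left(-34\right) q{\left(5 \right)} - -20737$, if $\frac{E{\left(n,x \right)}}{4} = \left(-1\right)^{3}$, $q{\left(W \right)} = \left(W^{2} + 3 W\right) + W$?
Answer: $26857$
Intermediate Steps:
$q{\left(W \right)} = W^{2} + 4 W$
$E{\left(n,x \right)} = -4$ ($E{\left(n,x \right)} = 4 \left(-1\right)^{3} = 4 \left(-1\right) = -4$)
$E{\left(4,5 \right)} \left(-34\right) q{\left(5 \right)} - -20737 = \left(-4\right) \left(-34\right) 5 \left(4 + 5\right) - -20737 = 136 \cdot 5 \cdot 9 + 20737 = 136 \cdot 45 + 20737 = 6120 + 20737 = 26857$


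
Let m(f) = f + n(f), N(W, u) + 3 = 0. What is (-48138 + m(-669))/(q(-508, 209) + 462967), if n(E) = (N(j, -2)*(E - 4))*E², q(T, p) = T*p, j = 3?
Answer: 903576852/356795 ≈ 2532.5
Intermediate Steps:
N(W, u) = -3 (N(W, u) = -3 + 0 = -3)
n(E) = E²*(12 - 3*E) (n(E) = (-3*(E - 4))*E² = (-3*(-4 + E))*E² = (12 - 3*E)*E² = E²*(12 - 3*E))
m(f) = f + 3*f²*(4 - f)
(-48138 + m(-669))/(q(-508, 209) + 462967) = (-48138 - 669*(1 + 3*(-669)*(4 - 1*(-669))))/(-508*209 + 462967) = (-48138 - 669*(1 + 3*(-669)*(4 + 669)))/(-106172 + 462967) = (-48138 - 669*(1 + 3*(-669)*673))/356795 = (-48138 - 669*(1 - 1350711))*(1/356795) = (-48138 - 669*(-1350710))*(1/356795) = (-48138 + 903624990)*(1/356795) = 903576852*(1/356795) = 903576852/356795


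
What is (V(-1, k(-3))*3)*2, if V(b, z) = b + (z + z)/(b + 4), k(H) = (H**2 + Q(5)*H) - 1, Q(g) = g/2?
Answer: -4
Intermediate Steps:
Q(g) = g/2 (Q(g) = g*(1/2) = g/2)
k(H) = -1 + H**2 + 5*H/2 (k(H) = (H**2 + ((1/2)*5)*H) - 1 = (H**2 + 5*H/2) - 1 = -1 + H**2 + 5*H/2)
V(b, z) = b + 2*z/(4 + b) (V(b, z) = b + (2*z)/(4 + b) = b + 2*z/(4 + b))
(V(-1, k(-3))*3)*2 = ((((-1)**2 + 2*(-1 + (-3)**2 + (5/2)*(-3)) + 4*(-1))/(4 - 1))*3)*2 = (((1 + 2*(-1 + 9 - 15/2) - 4)/3)*3)*2 = (((1 + 2*(1/2) - 4)/3)*3)*2 = (((1 + 1 - 4)/3)*3)*2 = (((1/3)*(-2))*3)*2 = -2/3*3*2 = -2*2 = -4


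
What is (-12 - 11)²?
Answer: 529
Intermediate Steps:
(-12 - 11)² = (-23)² = 529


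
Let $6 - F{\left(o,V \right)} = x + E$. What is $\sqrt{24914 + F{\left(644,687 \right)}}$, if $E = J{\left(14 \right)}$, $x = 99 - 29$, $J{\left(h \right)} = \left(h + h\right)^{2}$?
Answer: $3 \sqrt{2674} \approx 155.13$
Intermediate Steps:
$J{\left(h \right)} = 4 h^{2}$ ($J{\left(h \right)} = \left(2 h\right)^{2} = 4 h^{2}$)
$x = 70$ ($x = 99 - 29 = 70$)
$E = 784$ ($E = 4 \cdot 14^{2} = 4 \cdot 196 = 784$)
$F{\left(o,V \right)} = -848$ ($F{\left(o,V \right)} = 6 - \left(70 + 784\right) = 6 - 854 = -848$)
$\sqrt{24914 + F{\left(644,687 \right)}} = \sqrt{24914 - 848} = \sqrt{24066} = 3 \sqrt{2674}$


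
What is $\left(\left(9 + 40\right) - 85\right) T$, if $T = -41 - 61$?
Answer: $3672$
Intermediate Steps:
$T = -102$
$\left(\left(9 + 40\right) - 85\right) T = \left(\left(9 + 40\right) - 85\right) \left(-102\right) = \left(49 - 85\right) \left(-102\right) = \left(-36\right) \left(-102\right) = 3672$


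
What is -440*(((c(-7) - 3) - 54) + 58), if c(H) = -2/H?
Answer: -3960/7 ≈ -565.71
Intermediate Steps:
-440*(((c(-7) - 3) - 54) + 58) = -440*(((-2/(-7) - 3) - 54) + 58) = -440*(((-2*(-⅐) - 3) - 54) + 58) = -440*(((2/7 - 3) - 54) + 58) = -440*((-19/7 - 54) + 58) = -440*(-397/7 + 58) = -440*9/7 = -3960/7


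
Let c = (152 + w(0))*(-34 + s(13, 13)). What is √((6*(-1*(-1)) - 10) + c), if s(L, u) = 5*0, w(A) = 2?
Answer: 2*I*√1310 ≈ 72.388*I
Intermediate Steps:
s(L, u) = 0
c = -5236 (c = (152 + 2)*(-34 + 0) = 154*(-34) = -5236)
√((6*(-1*(-1)) - 10) + c) = √((6*(-1*(-1)) - 10) - 5236) = √((6*1 - 10) - 5236) = √((6 - 10) - 5236) = √(-4 - 5236) = √(-5240) = 2*I*√1310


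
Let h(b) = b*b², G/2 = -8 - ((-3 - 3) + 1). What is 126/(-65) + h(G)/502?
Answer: -38646/16315 ≈ -2.3687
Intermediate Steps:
G = -6 (G = 2*(-8 - ((-3 - 3) + 1)) = 2*(-8 - (-6 + 1)) = 2*(-8 - 1*(-5)) = 2*(-8 + 5) = 2*(-3) = -6)
h(b) = b³
126/(-65) + h(G)/502 = 126/(-65) + (-6)³/502 = 126*(-1/65) - 216*1/502 = -126/65 - 108/251 = -38646/16315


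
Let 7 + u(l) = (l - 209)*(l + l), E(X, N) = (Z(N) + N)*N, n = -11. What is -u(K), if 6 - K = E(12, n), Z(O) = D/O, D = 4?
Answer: -78057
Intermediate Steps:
Z(O) = 4/O
E(X, N) = N*(N + 4/N) (E(X, N) = (4/N + N)*N = (N + 4/N)*N = N*(N + 4/N))
K = -119 (K = 6 - (4 + (-11)²) = 6 - (4 + 121) = 6 - 1*125 = 6 - 125 = -119)
u(l) = -7 + 2*l*(-209 + l) (u(l) = -7 + (l - 209)*(l + l) = -7 + (-209 + l)*(2*l) = -7 + 2*l*(-209 + l))
-u(K) = -(-7 - 418*(-119) + 2*(-119)²) = -(-7 + 49742 + 2*14161) = -(-7 + 49742 + 28322) = -1*78057 = -78057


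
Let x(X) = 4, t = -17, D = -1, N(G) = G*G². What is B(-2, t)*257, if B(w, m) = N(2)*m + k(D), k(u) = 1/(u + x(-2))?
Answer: -104599/3 ≈ -34866.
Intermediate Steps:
N(G) = G³
k(u) = 1/(4 + u) (k(u) = 1/(u + 4) = 1/(4 + u))
B(w, m) = ⅓ + 8*m (B(w, m) = 2³*m + 1/(4 - 1) = 8*m + 1/3 = 8*m + ⅓ = ⅓ + 8*m)
B(-2, t)*257 = (⅓ + 8*(-17))*257 = (⅓ - 136)*257 = -407/3*257 = -104599/3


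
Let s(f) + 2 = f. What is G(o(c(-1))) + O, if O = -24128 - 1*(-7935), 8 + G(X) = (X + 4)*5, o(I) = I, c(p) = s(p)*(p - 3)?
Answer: -16121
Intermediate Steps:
s(f) = -2 + f
c(p) = (-3 + p)*(-2 + p) (c(p) = (-2 + p)*(p - 3) = (-2 + p)*(-3 + p) = (-3 + p)*(-2 + p))
G(X) = 12 + 5*X (G(X) = -8 + (X + 4)*5 = -8 + (4 + X)*5 = -8 + (20 + 5*X) = 12 + 5*X)
O = -16193 (O = -24128 + 7935 = -16193)
G(o(c(-1))) + O = (12 + 5*((-3 - 1)*(-2 - 1))) - 16193 = (12 + 5*(-4*(-3))) - 16193 = (12 + 5*12) - 16193 = (12 + 60) - 16193 = 72 - 16193 = -16121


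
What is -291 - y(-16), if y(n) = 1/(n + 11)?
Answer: -1454/5 ≈ -290.80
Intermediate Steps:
y(n) = 1/(11 + n)
-291 - y(-16) = -291 - 1/(11 - 16) = -291 - 1/(-5) = -291 - 1*(-1/5) = -291 + 1/5 = -1454/5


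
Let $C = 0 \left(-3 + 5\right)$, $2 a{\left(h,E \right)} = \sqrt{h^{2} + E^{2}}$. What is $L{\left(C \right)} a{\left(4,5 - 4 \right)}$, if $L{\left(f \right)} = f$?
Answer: $0$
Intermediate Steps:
$a{\left(h,E \right)} = \frac{\sqrt{E^{2} + h^{2}}}{2}$ ($a{\left(h,E \right)} = \frac{\sqrt{h^{2} + E^{2}}}{2} = \frac{\sqrt{E^{2} + h^{2}}}{2}$)
$C = 0$ ($C = 0 \cdot 2 = 0$)
$L{\left(C \right)} a{\left(4,5 - 4 \right)} = 0 \frac{\sqrt{\left(5 - 4\right)^{2} + 4^{2}}}{2} = 0 \frac{\sqrt{\left(5 - 4\right)^{2} + 16}}{2} = 0 \frac{\sqrt{1^{2} + 16}}{2} = 0 \frac{\sqrt{1 + 16}}{2} = 0 \frac{\sqrt{17}}{2} = 0$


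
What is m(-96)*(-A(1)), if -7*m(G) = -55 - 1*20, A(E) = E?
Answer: -75/7 ≈ -10.714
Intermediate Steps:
m(G) = 75/7 (m(G) = -(-55 - 1*20)/7 = -(-55 - 20)/7 = -⅐*(-75) = 75/7)
m(-96)*(-A(1)) = 75*(-1*1)/7 = (75/7)*(-1) = -75/7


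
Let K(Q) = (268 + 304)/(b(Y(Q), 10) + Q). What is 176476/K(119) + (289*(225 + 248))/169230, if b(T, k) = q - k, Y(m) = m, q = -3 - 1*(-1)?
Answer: 798909193261/24199890 ≈ 33013.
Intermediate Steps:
q = -2 (q = -3 + 1 = -2)
b(T, k) = -2 - k
K(Q) = 572/(-12 + Q) (K(Q) = (268 + 304)/((-2 - 1*10) + Q) = 572/((-2 - 10) + Q) = 572/(-12 + Q))
176476/K(119) + (289*(225 + 248))/169230 = 176476/((572/(-12 + 119))) + (289*(225 + 248))/169230 = 176476/((572/107)) + (289*473)*(1/169230) = 176476/((572*(1/107))) + 136697*(1/169230) = 176476/(572/107) + 136697/169230 = 176476*(107/572) + 136697/169230 = 4720733/143 + 136697/169230 = 798909193261/24199890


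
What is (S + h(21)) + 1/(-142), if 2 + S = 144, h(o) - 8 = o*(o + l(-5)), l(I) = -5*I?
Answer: 158471/142 ≈ 1116.0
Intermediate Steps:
h(o) = 8 + o*(25 + o) (h(o) = 8 + o*(o - 5*(-5)) = 8 + o*(o + 25) = 8 + o*(25 + o))
S = 142 (S = -2 + 144 = 142)
(S + h(21)) + 1/(-142) = (142 + (8 + 21² + 25*21)) + 1/(-142) = (142 + (8 + 441 + 525)) - 1/142 = (142 + 974) - 1/142 = 1116 - 1/142 = 158471/142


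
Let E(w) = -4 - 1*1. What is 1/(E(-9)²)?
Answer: 1/25 ≈ 0.040000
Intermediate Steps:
E(w) = -5 (E(w) = -4 - 1 = -5)
1/(E(-9)²) = 1/((-5)²) = 1/25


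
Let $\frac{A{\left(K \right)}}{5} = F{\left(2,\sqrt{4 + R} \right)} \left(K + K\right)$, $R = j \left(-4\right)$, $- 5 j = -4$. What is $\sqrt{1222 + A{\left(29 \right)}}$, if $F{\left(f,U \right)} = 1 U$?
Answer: $\sqrt{1222 + 116 \sqrt{5}} \approx 38.489$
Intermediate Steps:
$j = \frac{4}{5}$ ($j = \left(- \frac{1}{5}\right) \left(-4\right) = \frac{4}{5} \approx 0.8$)
$R = - \frac{16}{5}$ ($R = \frac{4}{5} \left(-4\right) = - \frac{16}{5} \approx -3.2$)
$F{\left(f,U \right)} = U$
$A{\left(K \right)} = 4 K \sqrt{5}$ ($A{\left(K \right)} = 5 \sqrt{4 - \frac{16}{5}} \left(K + K\right) = 5 \sqrt{\frac{4}{5}} \cdot 2 K = 5 \frac{2 \sqrt{5}}{5} \cdot 2 K = 5 \frac{4 K \sqrt{5}}{5} = 4 K \sqrt{5}$)
$\sqrt{1222 + A{\left(29 \right)}} = \sqrt{1222 + 4 \cdot 29 \sqrt{5}} = \sqrt{1222 + 116 \sqrt{5}}$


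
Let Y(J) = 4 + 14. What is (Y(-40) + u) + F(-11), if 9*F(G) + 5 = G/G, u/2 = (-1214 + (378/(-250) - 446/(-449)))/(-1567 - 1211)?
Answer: 4310262833/233872875 ≈ 18.430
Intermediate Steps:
Y(J) = 18
u = 68164861/77957625 (u = 2*((-1214 + (378/(-250) - 446/(-449)))/(-1567 - 1211)) = 2*((-1214 + (378*(-1/250) - 446*(-1/449)))/(-2778)) = 2*((-1214 + (-189/125 + 446/449))*(-1/2778)) = 2*((-1214 - 29111/56125)*(-1/2778)) = 2*(-68164861/56125*(-1/2778)) = 2*(68164861/155915250) = 68164861/77957625 ≈ 0.87438)
F(G) = -4/9 (F(G) = -5/9 + (G/G)/9 = -5/9 + (⅑)*1 = -5/9 + ⅑ = -4/9)
(Y(-40) + u) + F(-11) = (18 + 68164861/77957625) - 4/9 = 1471402111/77957625 - 4/9 = 4310262833/233872875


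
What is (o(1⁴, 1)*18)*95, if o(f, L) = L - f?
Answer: 0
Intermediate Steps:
(o(1⁴, 1)*18)*95 = ((1 - 1*1⁴)*18)*95 = ((1 - 1*1)*18)*95 = ((1 - 1)*18)*95 = (0*18)*95 = 0*95 = 0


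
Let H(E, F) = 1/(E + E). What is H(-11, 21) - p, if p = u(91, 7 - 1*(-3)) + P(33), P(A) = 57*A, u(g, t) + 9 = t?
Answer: -41405/22 ≈ -1882.0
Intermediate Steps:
u(g, t) = -9 + t
H(E, F) = 1/(2*E)
p = 1882 (p = (-9 + (7 - 1*(-3))) + 57*33 = (-9 + (7 + 3)) + 1881 = (-9 + 10) + 1881 = 1 + 1881 = 1882)
H(-11, 21) - p = (½)/(-11) - 1*1882 = (½)*(-1/11) - 1882 = -1/22 - 1882 = -41405/22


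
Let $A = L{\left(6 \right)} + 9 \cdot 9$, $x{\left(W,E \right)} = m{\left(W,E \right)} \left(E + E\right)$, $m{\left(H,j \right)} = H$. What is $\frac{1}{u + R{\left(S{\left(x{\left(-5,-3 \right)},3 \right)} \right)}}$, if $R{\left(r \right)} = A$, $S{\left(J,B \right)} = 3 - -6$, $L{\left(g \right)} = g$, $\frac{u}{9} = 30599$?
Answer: $\frac{1}{275478} \approx 3.6301 \cdot 10^{-6}$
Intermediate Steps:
$u = 275391$ ($u = 9 \cdot 30599 = 275391$)
$x{\left(W,E \right)} = 2 E W$ ($x{\left(W,E \right)} = W \left(E + E\right) = W 2 E = 2 E W$)
$S{\left(J,B \right)} = 9$ ($S{\left(J,B \right)} = 3 + 6 = 9$)
$A = 87$ ($A = 6 + 9 \cdot 9 = 6 + 81 = 87$)
$R{\left(r \right)} = 87$
$\frac{1}{u + R{\left(S{\left(x{\left(-5,-3 \right)},3 \right)} \right)}} = \frac{1}{275391 + 87} = \frac{1}{275478}$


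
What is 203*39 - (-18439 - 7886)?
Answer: 34242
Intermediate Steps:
203*39 - (-18439 - 7886) = 7917 - 1*(-26325) = 7917 + 26325 = 34242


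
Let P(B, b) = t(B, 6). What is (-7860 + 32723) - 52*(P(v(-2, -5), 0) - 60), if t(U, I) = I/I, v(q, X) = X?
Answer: 27931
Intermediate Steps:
t(U, I) = 1
P(B, b) = 1
(-7860 + 32723) - 52*(P(v(-2, -5), 0) - 60) = (-7860 + 32723) - 52*(1 - 60) = 24863 - 52*(-59) = 24863 + 3068 = 27931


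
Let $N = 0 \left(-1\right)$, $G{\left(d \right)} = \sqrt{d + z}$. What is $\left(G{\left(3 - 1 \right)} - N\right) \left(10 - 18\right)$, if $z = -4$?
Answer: $- 8 i \sqrt{2} \approx - 11.314 i$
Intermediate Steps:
$G{\left(d \right)} = \sqrt{-4 + d}$ ($G{\left(d \right)} = \sqrt{d - 4} = \sqrt{-4 + d}$)
$N = 0$
$\left(G{\left(3 - 1 \right)} - N\right) \left(10 - 18\right) = \left(\sqrt{-4 + \left(3 - 1\right)} - 0\right) \left(10 - 18\right) = \left(\sqrt{-4 + 2} + 0\right) \left(-8\right) = \left(\sqrt{-2} + 0\right) \left(-8\right) = \left(i \sqrt{2} + 0\right) \left(-8\right) = i \sqrt{2} \left(-8\right) = - 8 i \sqrt{2}$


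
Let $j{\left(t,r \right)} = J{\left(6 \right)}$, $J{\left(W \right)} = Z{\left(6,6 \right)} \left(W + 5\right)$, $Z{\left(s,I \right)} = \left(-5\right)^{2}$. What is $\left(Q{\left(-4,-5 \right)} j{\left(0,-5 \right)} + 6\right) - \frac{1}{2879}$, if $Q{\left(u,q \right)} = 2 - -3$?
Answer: $\frac{3975898}{2879} \approx 1381.0$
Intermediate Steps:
$Z{\left(s,I \right)} = 25$
$Q{\left(u,q \right)} = 5$ ($Q{\left(u,q \right)} = 2 + 3 = 5$)
$J{\left(W \right)} = 125 + 25 W$ ($J{\left(W \right)} = 25 \left(W + 5\right) = 25 \left(5 + W\right) = 125 + 25 W$)
$j{\left(t,r \right)} = 275$ ($j{\left(t,r \right)} = 125 + 25 \cdot 6 = 125 + 150 = 275$)
$\left(Q{\left(-4,-5 \right)} j{\left(0,-5 \right)} + 6\right) - \frac{1}{2879} = \left(5 \cdot 275 + 6\right) - \frac{1}{2879} = \left(1375 + 6\right) - \frac{1}{2879} = 1381 - \frac{1}{2879} = \frac{3975898}{2879}$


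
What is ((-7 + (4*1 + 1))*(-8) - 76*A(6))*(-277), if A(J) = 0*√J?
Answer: -4432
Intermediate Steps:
A(J) = 0
((-7 + (4*1 + 1))*(-8) - 76*A(6))*(-277) = ((-7 + (4*1 + 1))*(-8) - 76*0)*(-277) = ((-7 + (4 + 1))*(-8) + 0)*(-277) = ((-7 + 5)*(-8) + 0)*(-277) = (-2*(-8) + 0)*(-277) = (16 + 0)*(-277) = 16*(-277) = -4432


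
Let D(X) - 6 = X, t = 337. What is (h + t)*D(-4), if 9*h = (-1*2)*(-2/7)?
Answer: 42470/63 ≈ 674.13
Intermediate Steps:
D(X) = 6 + X
h = 4/63 (h = ((-1*2)*(-2/7))/9 = (-(-4)/7)/9 = (-2*(-2/7))/9 = (⅑)*(4/7) = 4/63 ≈ 0.063492)
(h + t)*D(-4) = (4/63 + 337)*(6 - 4) = (21235/63)*2 = 42470/63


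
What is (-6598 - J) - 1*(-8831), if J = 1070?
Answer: 1163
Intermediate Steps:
(-6598 - J) - 1*(-8831) = (-6598 - 1*1070) - 1*(-8831) = (-6598 - 1070) + 8831 = -7668 + 8831 = 1163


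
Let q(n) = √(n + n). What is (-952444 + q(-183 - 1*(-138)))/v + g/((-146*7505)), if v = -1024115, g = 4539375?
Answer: -721044112801/224430705790 - 3*I*√10/1024115 ≈ -3.2128 - 9.2634e-6*I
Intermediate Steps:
q(n) = √2*√n (q(n) = √(2*n) = √2*√n)
(-952444 + q(-183 - 1*(-138)))/v + g/((-146*7505)) = (-952444 + √2*√(-183 - 1*(-138)))/(-1024115) + 4539375/((-146*7505)) = (-952444 + √2*√(-183 + 138))*(-1/1024115) + 4539375/(-1095730) = (-952444 + √2*√(-45))*(-1/1024115) + 4539375*(-1/1095730) = (-952444 + √2*(3*I*√5))*(-1/1024115) - 907875/219146 = (-952444 + 3*I*√10)*(-1/1024115) - 907875/219146 = (952444/1024115 - 3*I*√10/1024115) - 907875/219146 = -721044112801/224430705790 - 3*I*√10/1024115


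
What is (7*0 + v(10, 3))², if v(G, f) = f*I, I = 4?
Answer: 144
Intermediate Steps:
v(G, f) = 4*f (v(G, f) = f*4 = 4*f)
(7*0 + v(10, 3))² = (7*0 + 4*3)² = (0 + 12)² = 12² = 144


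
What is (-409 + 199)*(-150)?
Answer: 31500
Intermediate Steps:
(-409 + 199)*(-150) = -210*(-150) = 31500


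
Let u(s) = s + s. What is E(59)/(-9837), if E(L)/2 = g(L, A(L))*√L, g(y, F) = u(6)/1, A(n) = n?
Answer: -8*√59/3279 ≈ -0.018740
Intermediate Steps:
u(s) = 2*s
g(y, F) = 12 (g(y, F) = (2*6)/1 = 12*1 = 12)
E(L) = 24*√L (E(L) = 2*(12*√L) = 24*√L)
E(59)/(-9837) = (24*√59)/(-9837) = (24*√59)*(-1/9837) = -8*√59/3279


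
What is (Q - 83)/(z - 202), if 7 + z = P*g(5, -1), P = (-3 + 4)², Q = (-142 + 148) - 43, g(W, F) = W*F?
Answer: 60/107 ≈ 0.56075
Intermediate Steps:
g(W, F) = F*W
Q = -37 (Q = 6 - 43 = -37)
P = 1 (P = 1² = 1)
z = -12 (z = -7 + 1*(-1*5) = -7 + 1*(-5) = -7 - 5 = -12)
(Q - 83)/(z - 202) = (-37 - 83)/(-12 - 202) = -120/(-214) = -120*(-1/214) = 60/107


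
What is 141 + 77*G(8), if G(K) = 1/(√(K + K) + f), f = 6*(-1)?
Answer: 205/2 ≈ 102.50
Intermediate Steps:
f = -6
G(K) = 1/(-6 + √2*√K) (G(K) = 1/(√(K + K) - 6) = 1/(√(2*K) - 6) = 1/(√2*√K - 6) = 1/(-6 + √2*√K))
141 + 77*G(8) = 141 + 77/(-6 + √2*√8) = 141 + 77/(-6 + √2*(2*√2)) = 141 + 77/(-6 + 4) = 141 + 77/(-2) = 141 + 77*(-½) = 141 - 77/2 = 205/2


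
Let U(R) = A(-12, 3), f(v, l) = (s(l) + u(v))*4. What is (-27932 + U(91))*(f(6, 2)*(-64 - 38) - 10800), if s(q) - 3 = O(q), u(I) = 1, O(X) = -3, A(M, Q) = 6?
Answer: 312994608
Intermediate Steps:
s(q) = 0 (s(q) = 3 - 3 = 0)
f(v, l) = 4 (f(v, l) = (0 + 1)*4 = 1*4 = 4)
U(R) = 6
(-27932 + U(91))*(f(6, 2)*(-64 - 38) - 10800) = (-27932 + 6)*(4*(-64 - 38) - 10800) = -27926*(4*(-102) - 10800) = -27926*(-408 - 10800) = -27926*(-11208) = 312994608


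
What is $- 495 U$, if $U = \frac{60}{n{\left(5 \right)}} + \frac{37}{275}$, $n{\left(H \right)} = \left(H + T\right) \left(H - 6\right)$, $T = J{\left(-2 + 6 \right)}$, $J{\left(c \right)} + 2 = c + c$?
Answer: $\frac{13167}{5} \approx 2633.4$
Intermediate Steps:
$J{\left(c \right)} = -2 + 2 c$ ($J{\left(c \right)} = -2 + \left(c + c\right) = -2 + 2 c$)
$T = 6$ ($T = -2 + 2 \left(-2 + 6\right) = -2 + 2 \cdot 4 = -2 + 8 = 6$)
$n{\left(H \right)} = \left(-6 + H\right) \left(6 + H\right)$ ($n{\left(H \right)} = \left(H + 6\right) \left(H - 6\right) = \left(6 + H\right) \left(-6 + H\right) = \left(-6 + H\right) \left(6 + H\right)$)
$U = - \frac{133}{25}$ ($U = \frac{60}{-36 + 5^{2}} + \frac{37}{275} = \frac{60}{-36 + 25} + 37 \cdot \frac{1}{275} = \frac{60}{-11} + \frac{37}{275} = 60 \left(- \frac{1}{11}\right) + \frac{37}{275} = - \frac{60}{11} + \frac{37}{275} = - \frac{133}{25} \approx -5.32$)
$- 495 U = \left(-495\right) \left(- \frac{133}{25}\right) = \frac{13167}{5}$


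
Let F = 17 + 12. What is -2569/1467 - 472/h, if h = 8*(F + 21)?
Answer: -215003/73350 ≈ -2.9312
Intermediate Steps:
F = 29
h = 400 (h = 8*(29 + 21) = 8*50 = 400)
-2569/1467 - 472/h = -2569/1467 - 472/400 = -2569*1/1467 - 472*1/400 = -2569/1467 - 59/50 = -215003/73350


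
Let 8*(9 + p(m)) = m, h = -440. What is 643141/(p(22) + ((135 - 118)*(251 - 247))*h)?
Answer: -2572564/119705 ≈ -21.491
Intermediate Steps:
p(m) = -9 + m/8
643141/(p(22) + ((135 - 118)*(251 - 247))*h) = 643141/((-9 + (⅛)*22) + ((135 - 118)*(251 - 247))*(-440)) = 643141/((-9 + 11/4) + (17*4)*(-440)) = 643141/(-25/4 + 68*(-440)) = 643141/(-25/4 - 29920) = 643141/(-119705/4) = 643141*(-4/119705) = -2572564/119705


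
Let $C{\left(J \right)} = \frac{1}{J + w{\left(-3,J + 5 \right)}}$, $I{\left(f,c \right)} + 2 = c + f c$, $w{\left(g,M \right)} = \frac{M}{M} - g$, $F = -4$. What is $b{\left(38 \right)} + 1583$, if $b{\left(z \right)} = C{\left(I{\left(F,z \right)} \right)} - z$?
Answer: $\frac{173039}{112} \approx 1545.0$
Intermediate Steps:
$w{\left(g,M \right)} = 1 - g$
$I{\left(f,c \right)} = -2 + c + c f$ ($I{\left(f,c \right)} = -2 + \left(c + f c\right) = -2 + \left(c + c f\right) = -2 + c + c f$)
$C{\left(J \right)} = \frac{1}{4 + J}$ ($C{\left(J \right)} = \frac{1}{J + \left(1 - -3\right)} = \frac{1}{J + \left(1 + 3\right)} = \frac{1}{J + 4} = \frac{1}{4 + J}$)
$b{\left(z \right)} = \frac{1}{2 - 3 z} - z$ ($b{\left(z \right)} = \frac{1}{4 + \left(-2 + z + z \left(-4\right)\right)} - z = \frac{1}{4 - \left(2 + 3 z\right)} - z = \frac{1}{2 - 3 z} - z$)
$b{\left(38 \right)} + 1583 = \frac{1 - 38 \left(2 - 114\right)}{2 - 114} + 1583 = \frac{1 - 38 \left(-112\right)}{-112} + 1583 = - \frac{1 + 4256}{112} + 1583 = \left(- \frac{1}{112}\right) 4257 + 1583 = - \frac{4257}{112} + 1583 = \frac{173039}{112}$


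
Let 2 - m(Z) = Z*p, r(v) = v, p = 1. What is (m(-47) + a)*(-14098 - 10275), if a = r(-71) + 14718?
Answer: -358185608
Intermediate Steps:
a = 14647 (a = -71 + 14718 = 14647)
m(Z) = 2 - Z
(m(-47) + a)*(-14098 - 10275) = ((2 - 1*(-47)) + 14647)*(-14098 - 10275) = ((2 + 47) + 14647)*(-24373) = (49 + 14647)*(-24373) = 14696*(-24373) = -358185608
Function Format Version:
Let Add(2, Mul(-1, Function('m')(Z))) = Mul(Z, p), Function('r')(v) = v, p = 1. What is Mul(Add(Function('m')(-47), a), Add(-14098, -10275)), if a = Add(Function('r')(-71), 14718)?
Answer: -358185608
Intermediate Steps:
a = 14647 (a = Add(-71, 14718) = 14647)
Function('m')(Z) = Add(2, Mul(-1, Z)) (Function('m')(Z) = Add(2, Mul(-1, Mul(Z, 1))) = Add(2, Mul(-1, Z)))
Mul(Add(Function('m')(-47), a), Add(-14098, -10275)) = Mul(Add(Add(2, Mul(-1, -47)), 14647), Add(-14098, -10275)) = Mul(Add(Add(2, 47), 14647), -24373) = Mul(Add(49, 14647), -24373) = Mul(14696, -24373) = -358185608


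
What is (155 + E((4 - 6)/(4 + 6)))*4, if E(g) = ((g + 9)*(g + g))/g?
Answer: 3452/5 ≈ 690.40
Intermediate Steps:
E(g) = 18 + 2*g (E(g) = ((9 + g)*(2*g))/g = (2*g*(9 + g))/g = 18 + 2*g)
(155 + E((4 - 6)/(4 + 6)))*4 = (155 + (18 + 2*((4 - 6)/(4 + 6))))*4 = (155 + (18 + 2*(-2/10)))*4 = (155 + (18 + 2*(-2*1/10)))*4 = (155 + (18 + 2*(-1/5)))*4 = (155 + (18 - 2/5))*4 = (155 + 88/5)*4 = (863/5)*4 = 3452/5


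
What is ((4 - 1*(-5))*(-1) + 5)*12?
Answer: -48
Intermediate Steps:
((4 - 1*(-5))*(-1) + 5)*12 = ((4 + 5)*(-1) + 5)*12 = (9*(-1) + 5)*12 = (-9 + 5)*12 = -4*12 = -48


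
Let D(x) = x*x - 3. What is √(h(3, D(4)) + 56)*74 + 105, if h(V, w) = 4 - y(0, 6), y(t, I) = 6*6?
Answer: 105 + 148*√6 ≈ 467.52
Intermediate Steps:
y(t, I) = 36
D(x) = -3 + x² (D(x) = x² - 3 = -3 + x²)
h(V, w) = -32 (h(V, w) = 4 - 1*36 = 4 - 36 = -32)
√(h(3, D(4)) + 56)*74 + 105 = √(-32 + 56)*74 + 105 = √24*74 + 105 = (2*√6)*74 + 105 = 148*√6 + 105 = 105 + 148*√6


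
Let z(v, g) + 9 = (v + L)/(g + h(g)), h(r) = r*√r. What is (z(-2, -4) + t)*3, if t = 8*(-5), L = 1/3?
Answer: -587/4 - I/2 ≈ -146.75 - 0.5*I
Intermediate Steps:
h(r) = r^(3/2)
L = ⅓ ≈ 0.33333
z(v, g) = -9 + (⅓ + v)/(g + g^(3/2)) (z(v, g) = -9 + (v + ⅓)/(g + g^(3/2)) = -9 + (⅓ + v)/(g + g^(3/2)))
t = -40
(z(-2, -4) + t)*3 = ((⅓ - 2 - 9*(-4) - (-72)*I)/(-4 + (-4)^(3/2)) - 40)*3 = ((⅓ - 2 + 36 - (-72)*I)/(-4 - 8*I) - 40)*3 = (((-4 + 8*I)/80)*(⅓ - 2 + 36 + 72*I) - 40)*3 = (((-4 + 8*I)/80)*(103/3 + 72*I) - 40)*3 = ((-4 + 8*I)*(103/3 + 72*I)/80 - 40)*3 = (-40 + (-4 + 8*I)*(103/3 + 72*I)/80)*3 = -120 + 3*(-4 + 8*I)*(103/3 + 72*I)/80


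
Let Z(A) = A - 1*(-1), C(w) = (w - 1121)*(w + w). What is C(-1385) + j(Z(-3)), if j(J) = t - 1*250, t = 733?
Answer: 6942103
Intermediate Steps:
C(w) = 2*w*(-1121 + w) (C(w) = (-1121 + w)*(2*w) = 2*w*(-1121 + w))
Z(A) = 1 + A (Z(A) = A + 1 = 1 + A)
j(J) = 483 (j(J) = 733 - 1*250 = 733 - 250 = 483)
C(-1385) + j(Z(-3)) = 2*(-1385)*(-1121 - 1385) + 483 = 2*(-1385)*(-2506) + 483 = 6941620 + 483 = 6942103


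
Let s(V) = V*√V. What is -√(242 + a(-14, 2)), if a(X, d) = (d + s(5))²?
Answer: -√(371 + 20*√5) ≈ -20.389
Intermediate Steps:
s(V) = V^(3/2)
a(X, d) = (d + 5*√5)² (a(X, d) = (d + 5^(3/2))² = (d + 5*√5)²)
-√(242 + a(-14, 2)) = -√(242 + (2 + 5*√5)²)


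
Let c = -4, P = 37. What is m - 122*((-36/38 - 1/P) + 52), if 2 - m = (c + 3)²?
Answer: -4375559/703 ≈ -6224.1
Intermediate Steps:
m = 1 (m = 2 - (-4 + 3)² = 2 - 1*(-1)² = 2 - 1*1 = 2 - 1 = 1)
m - 122*((-36/38 - 1/P) + 52) = 1 - 122*((-36/38 - 1/37) + 52) = 1 - 122*((-36*1/38 - 1*1/37) + 52) = 1 - 122*((-18/19 - 1/37) + 52) = 1 - 122*(-685/703 + 52) = 1 - 122*35871/703 = 1 - 4376262/703 = -4375559/703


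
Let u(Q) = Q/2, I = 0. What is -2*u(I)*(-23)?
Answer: 0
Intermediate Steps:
u(Q) = Q/2 (u(Q) = Q*(1/2) = Q/2)
-2*u(I)*(-23) = -0*(-23) = -2*0*(-23) = 0*(-23) = 0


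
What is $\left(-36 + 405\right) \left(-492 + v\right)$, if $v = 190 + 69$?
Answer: $-85977$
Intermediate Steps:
$v = 259$
$\left(-36 + 405\right) \left(-492 + v\right) = \left(-36 + 405\right) \left(-492 + 259\right) = 369 \left(-233\right) = -85977$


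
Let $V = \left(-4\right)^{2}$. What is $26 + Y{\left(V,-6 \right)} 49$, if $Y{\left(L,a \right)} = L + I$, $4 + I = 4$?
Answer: $810$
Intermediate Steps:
$I = 0$ ($I = -4 + 4 = 0$)
$V = 16$
$Y{\left(L,a \right)} = L$ ($Y{\left(L,a \right)} = L + 0 = L$)
$26 + Y{\left(V,-6 \right)} 49 = 26 + 16 \cdot 49 = 26 + 784 = 810$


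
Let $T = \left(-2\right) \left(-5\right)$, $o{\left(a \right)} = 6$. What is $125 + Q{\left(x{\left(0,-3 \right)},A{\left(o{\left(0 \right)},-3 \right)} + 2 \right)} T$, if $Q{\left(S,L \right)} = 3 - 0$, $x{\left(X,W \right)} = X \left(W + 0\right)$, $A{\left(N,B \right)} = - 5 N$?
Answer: $155$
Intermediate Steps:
$x{\left(X,W \right)} = W X$ ($x{\left(X,W \right)} = X W = W X$)
$Q{\left(S,L \right)} = 3$ ($Q{\left(S,L \right)} = 3 + 0 = 3$)
$T = 10$
$125 + Q{\left(x{\left(0,-3 \right)},A{\left(o{\left(0 \right)},-3 \right)} + 2 \right)} T = 125 + 3 \cdot 10 = 125 + 30 = 155$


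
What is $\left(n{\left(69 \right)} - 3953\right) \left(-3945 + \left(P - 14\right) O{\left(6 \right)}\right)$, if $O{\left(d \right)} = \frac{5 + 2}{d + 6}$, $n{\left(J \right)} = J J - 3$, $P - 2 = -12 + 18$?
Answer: $- \frac{6357085}{2} \approx -3.1785 \cdot 10^{6}$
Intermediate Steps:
$P = 8$ ($P = 2 + \left(-12 + 18\right) = 2 + 6 = 8$)
$n{\left(J \right)} = -3 + J^{2}$ ($n{\left(J \right)} = J^{2} - 3 = -3 + J^{2}$)
$O{\left(d \right)} = \frac{7}{6 + d}$
$\left(n{\left(69 \right)} - 3953\right) \left(-3945 + \left(P - 14\right) O{\left(6 \right)}\right) = \left(\left(-3 + 69^{2}\right) - 3953\right) \left(-3945 + \left(8 - 14\right) \frac{7}{6 + 6}\right) = \left(\left(-3 + 4761\right) - 3953\right) \left(-3945 - 6 \cdot \frac{7}{12}\right) = \left(4758 - 3953\right) \left(-3945 - 6 \cdot 7 \cdot \frac{1}{12}\right) = 805 \left(-3945 - \frac{7}{2}\right) = 805 \left(- \frac{7897}{2}\right) = - \frac{6357085}{2}$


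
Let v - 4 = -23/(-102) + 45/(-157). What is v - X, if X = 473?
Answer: -7511545/16014 ≈ -469.06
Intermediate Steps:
v = 63077/16014 (v = 4 + (-23/(-102) + 45/(-157)) = 4 + (-23*(-1/102) + 45*(-1/157)) = 4 + (23/102 - 45/157) = 4 - 979/16014 = 63077/16014 ≈ 3.9389)
v - X = 63077/16014 - 1*473 = 63077/16014 - 473 = -7511545/16014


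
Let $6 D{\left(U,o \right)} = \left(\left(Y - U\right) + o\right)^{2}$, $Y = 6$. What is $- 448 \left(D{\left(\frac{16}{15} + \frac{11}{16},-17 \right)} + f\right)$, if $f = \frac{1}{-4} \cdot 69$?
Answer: $- \frac{23856847}{5400} \approx -4417.9$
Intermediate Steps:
$D{\left(U,o \right)} = \frac{\left(6 + o - U\right)^{2}}{6}$ ($D{\left(U,o \right)} = \frac{\left(\left(6 - U\right) + o\right)^{2}}{6} = \frac{\left(6 + o - U\right)^{2}}{6}$)
$f = - \frac{69}{4}$ ($f = \left(- \frac{1}{4}\right) 69 = - \frac{69}{4} \approx -17.25$)
$- 448 \left(D{\left(\frac{16}{15} + \frac{11}{16},-17 \right)} + f\right) = - 448 \left(\frac{\left(6 - 17 - \left(\frac{16}{15} + \frac{11}{16}\right)\right)^{2}}{6} - \frac{69}{4}\right) = - 448 \left(\frac{\left(6 - 17 - \frac{421}{240}\right)^{2}}{6} - \frac{69}{4}\right) = - 448 \left(\frac{\left(- \frac{3061}{240}\right)^{2}}{6} - \frac{69}{4}\right) = - 448 \left(\frac{1}{6} \cdot \frac{9369721}{57600} - \frac{69}{4}\right) = - 448 \left(\frac{9369721}{345600} - \frac{69}{4}\right) = \left(-448\right) \frac{3408121}{345600} = - \frac{23856847}{5400}$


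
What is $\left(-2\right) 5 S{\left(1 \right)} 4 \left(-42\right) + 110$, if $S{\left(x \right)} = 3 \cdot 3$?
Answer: $15230$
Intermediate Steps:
$S{\left(x \right)} = 9$
$\left(-2\right) 5 S{\left(1 \right)} 4 \left(-42\right) + 110 = \left(-2\right) 5 \cdot 9 \cdot 4 \left(-42\right) + 110 = \left(-10\right) 9 \cdot 4 \left(-42\right) + 110 = \left(-90\right) 4 \left(-42\right) + 110 = \left(-360\right) \left(-42\right) + 110 = 15120 + 110 = 15230$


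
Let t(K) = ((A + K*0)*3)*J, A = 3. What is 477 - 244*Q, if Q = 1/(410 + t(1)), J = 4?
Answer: 106249/223 ≈ 476.45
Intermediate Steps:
t(K) = 36 (t(K) = ((3 + K*0)*3)*4 = ((3 + 0)*3)*4 = (3*3)*4 = 9*4 = 36)
Q = 1/446 (Q = 1/(410 + 36) = 1/446 ≈ 0.0022422)
477 - 244*Q = 477 - 244*1/446 = 477 - 122/223 = 106249/223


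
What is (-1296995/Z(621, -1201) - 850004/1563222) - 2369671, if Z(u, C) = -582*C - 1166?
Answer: -184638404979459439/77917237368 ≈ -2.3697e+6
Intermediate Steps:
Z(u, C) = -1166 - 582*C
(-1296995/Z(621, -1201) - 850004/1563222) - 2369671 = (-1296995/(-1166 - 582*(-1201)) - 850004/1563222) - 2369671 = (-1296995/(-1166 + 698982) - 850004*1/1563222) - 2369671 = (-1296995/697816 - 425002/781611) - 2369671 = (-1296995*1/697816 - 425002/781611) - 2369671 = (-185285/99688 - 425002/781611) - 2369671 = -187188393511/77917237368 - 2369671 = -184638404979459439/77917237368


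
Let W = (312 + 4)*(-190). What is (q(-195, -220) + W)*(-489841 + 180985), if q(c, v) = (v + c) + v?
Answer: 18739837800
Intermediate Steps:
q(c, v) = c + 2*v (q(c, v) = (c + v) + v = c + 2*v)
W = -60040 (W = 316*(-190) = -60040)
(q(-195, -220) + W)*(-489841 + 180985) = ((-195 + 2*(-220)) - 60040)*(-489841 + 180985) = ((-195 - 440) - 60040)*(-308856) = (-635 - 60040)*(-308856) = -60675*(-308856) = 18739837800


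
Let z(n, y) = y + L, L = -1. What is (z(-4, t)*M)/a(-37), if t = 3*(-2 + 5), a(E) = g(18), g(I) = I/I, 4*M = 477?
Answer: 954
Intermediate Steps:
M = 477/4 (M = (¼)*477 = 477/4 ≈ 119.25)
g(I) = 1
a(E) = 1
t = 9 (t = 3*3 = 9)
z(n, y) = -1 + y (z(n, y) = y - 1 = -1 + y)
(z(-4, t)*M)/a(-37) = ((-1 + 9)*(477/4))/1 = (8*(477/4))*1 = 954*1 = 954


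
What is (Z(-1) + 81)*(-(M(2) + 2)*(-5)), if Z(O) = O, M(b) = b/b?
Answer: 1200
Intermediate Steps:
M(b) = 1
(Z(-1) + 81)*(-(M(2) + 2)*(-5)) = (-1 + 81)*(-(1 + 2)*(-5)) = 80*(-1*3*(-5)) = 80*(-3*(-5)) = 80*15 = 1200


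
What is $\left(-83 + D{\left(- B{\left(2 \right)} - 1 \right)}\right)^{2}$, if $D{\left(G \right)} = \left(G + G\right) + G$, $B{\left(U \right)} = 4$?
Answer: $9604$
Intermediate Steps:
$D{\left(G \right)} = 3 G$ ($D{\left(G \right)} = 2 G + G = 3 G$)
$\left(-83 + D{\left(- B{\left(2 \right)} - 1 \right)}\right)^{2} = \left(-83 + 3 \left(\left(-1\right) 4 - 1\right)\right)^{2} = \left(-83 + 3 \left(-4 - 1\right)\right)^{2} = \left(-83 + 3 \left(-5\right)\right)^{2} = \left(-83 - 15\right)^{2} = \left(-98\right)^{2} = 9604$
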